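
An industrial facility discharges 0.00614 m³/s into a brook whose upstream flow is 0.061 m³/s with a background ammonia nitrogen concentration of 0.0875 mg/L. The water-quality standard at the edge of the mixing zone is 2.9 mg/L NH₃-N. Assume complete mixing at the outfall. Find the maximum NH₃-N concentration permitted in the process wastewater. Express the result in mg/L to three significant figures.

30.8 mg/L

Mass balance: 2.9·0.06714 = 0.00614·Cₑ + 0.061·0.0875.
Cₑ = (0.1947 − 0.005337) / 0.00614 = 30.84 mg/L.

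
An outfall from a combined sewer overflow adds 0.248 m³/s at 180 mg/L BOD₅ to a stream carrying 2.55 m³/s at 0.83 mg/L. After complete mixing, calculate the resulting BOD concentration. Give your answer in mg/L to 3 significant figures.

16.7 mg/L

Conservation of mass across the mixing zone: C = (0.248·180 + 2.55·0.83) / (0.248 + 2.55) = 46.76/2.798 = 16.71 mg/L.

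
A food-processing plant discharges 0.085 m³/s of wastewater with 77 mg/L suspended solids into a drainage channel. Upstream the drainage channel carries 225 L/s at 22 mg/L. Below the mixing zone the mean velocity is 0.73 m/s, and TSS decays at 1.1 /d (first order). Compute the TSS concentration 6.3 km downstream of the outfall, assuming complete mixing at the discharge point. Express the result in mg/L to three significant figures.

225 L/s = 0.225 m³/s.
After complete mixing, C₀ = (0.085·77 + 0.225·22) / 0.31 = 37.08 mg/L.
Travel time t = 6300 m / 0.73 m/s = 8630 s = 0.09989 d.
C = 37.08·exp(−1.1·0.09989) = 37.08·0.8959 = 33.22 mg/L.

33.2 mg/L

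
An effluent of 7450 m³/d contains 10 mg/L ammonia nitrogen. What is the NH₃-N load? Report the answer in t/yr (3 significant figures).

27.2 t/yr

7450 m³/d = 0.08623 m³/s.
Mass flux = Q·C = 0.08623 m³/s × 10 g/m³ = 0.8623 g/s.
= 0.8623 g/s × 31.56 = 27.21 t/yr.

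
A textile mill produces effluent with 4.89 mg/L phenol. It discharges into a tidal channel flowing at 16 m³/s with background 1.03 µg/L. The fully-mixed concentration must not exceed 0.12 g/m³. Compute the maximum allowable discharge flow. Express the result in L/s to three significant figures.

1.03 µg/L = 0.00103 mg/L.
Mass balance at complete mixing: C_std·(Q_w + Q_r) = Q_w·C_e + Q_r·C_b.
Rearranging, Q_w = Q_r·(C_std − C_b)/(C_e − C_std) = 16·(0.12 − 0.00103) / (4.89 − 0.12) = 0.3991 m³/s.
= 399.1 L/s.

399 L/s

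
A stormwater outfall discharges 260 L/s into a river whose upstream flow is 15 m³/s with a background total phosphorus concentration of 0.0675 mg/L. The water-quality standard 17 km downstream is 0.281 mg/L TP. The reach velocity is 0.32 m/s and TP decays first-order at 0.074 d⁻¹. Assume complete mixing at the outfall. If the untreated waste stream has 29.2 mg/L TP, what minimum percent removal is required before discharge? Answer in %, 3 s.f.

54.2 %

260 L/s = 0.26 m³/s.
Travel time to the compliance point: t = 1.7e+04/0.32 = 5.312e+04 s = 0.6149 d; decay factor exp(−0.074·0.6149) = 0.9555.
So the concentration just after mixing may be at most 0.281/0.9555 = 0.2941 mg/L.
Mass balance: 0.2941·15.26 = 0.26·Cₑ + 15·0.0675.
Cₑ = (4.488 − 1.013) / 0.26 = 13.37 mg/L.
Required removal = 1 − 13.37/29.2 = 54.23 %.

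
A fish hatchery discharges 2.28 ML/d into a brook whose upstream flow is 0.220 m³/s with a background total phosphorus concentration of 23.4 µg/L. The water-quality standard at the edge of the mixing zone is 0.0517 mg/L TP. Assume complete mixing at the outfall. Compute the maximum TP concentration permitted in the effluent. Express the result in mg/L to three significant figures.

0.288 mg/L

2.28 ML/d = 0.02639 m³/s.
23.4 µg/L = 0.0234 mg/L.
Mass balance: 0.0517·0.2464 = 0.02639·Cₑ + 0.22·0.0234.
Cₑ = (0.01274 − 0.005148) / 0.02639 = 0.2876 mg/L.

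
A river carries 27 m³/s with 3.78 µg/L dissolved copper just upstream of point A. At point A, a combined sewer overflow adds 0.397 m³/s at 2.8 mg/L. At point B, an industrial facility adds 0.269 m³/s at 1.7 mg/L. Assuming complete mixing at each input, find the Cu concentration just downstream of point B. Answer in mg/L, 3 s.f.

3.78 µg/L = 0.00378 mg/L.
After input A: C = (27·0.00378 + 0.397·2.8) / 27.4 = 0.0443 mg/L.
After input B: C = (27.4·0.0443 + 0.269·1.7) / 27.67 = 0.0604 mg/L.

0.0604 mg/L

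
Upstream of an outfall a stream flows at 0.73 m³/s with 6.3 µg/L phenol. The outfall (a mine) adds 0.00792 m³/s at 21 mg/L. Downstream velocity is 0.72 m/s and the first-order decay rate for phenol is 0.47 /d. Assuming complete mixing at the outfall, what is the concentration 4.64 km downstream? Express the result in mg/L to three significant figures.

0.224 mg/L

6.3 µg/L = 0.0063 mg/L.
After complete mixing, C₀ = (0.00792·21 + 0.73·0.0063) / 0.7379 = 0.2316 mg/L.
Travel time t = 4640 m / 0.72 m/s = 6444 s = 0.07459 d.
C = 0.2316·exp(−0.47·0.07459) = 0.2316·0.9656 = 0.2236 mg/L.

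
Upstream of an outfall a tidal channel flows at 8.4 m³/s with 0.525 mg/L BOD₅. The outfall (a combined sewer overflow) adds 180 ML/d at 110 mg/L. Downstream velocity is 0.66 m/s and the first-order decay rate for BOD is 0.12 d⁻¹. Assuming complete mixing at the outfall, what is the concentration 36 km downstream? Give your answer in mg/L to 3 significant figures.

180 ML/d = 2.083 m³/s.
After complete mixing, C₀ = (2.083·110 + 8.4·0.525) / 10.48 = 22.28 mg/L.
Travel time t = 3.6e+04 m / 0.66 m/s = 5.455e+04 s = 0.6313 d.
C = 22.28·exp(−0.12·0.6313) = 22.28·0.927 = 20.66 mg/L.

20.7 mg/L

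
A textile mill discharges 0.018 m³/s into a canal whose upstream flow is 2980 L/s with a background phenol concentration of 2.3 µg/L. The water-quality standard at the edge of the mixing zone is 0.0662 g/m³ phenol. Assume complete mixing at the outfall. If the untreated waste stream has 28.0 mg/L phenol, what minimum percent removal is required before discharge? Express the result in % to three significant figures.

2980 L/s = 2.98 m³/s.
2.3 µg/L = 0.0023 mg/L.
Mass balance: 0.0662·2.998 = 0.018·Cₑ + 2.98·0.0023.
Cₑ = (0.1985 − 0.006854) / 0.018 = 10.65 mg/L.
Required removal = 1 − 10.65/28.0 = 61.98 %.

62.0 %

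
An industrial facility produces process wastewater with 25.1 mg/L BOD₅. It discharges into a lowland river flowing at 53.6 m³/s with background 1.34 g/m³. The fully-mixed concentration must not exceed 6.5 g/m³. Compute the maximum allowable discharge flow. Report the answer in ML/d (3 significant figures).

Mass balance at complete mixing: C_std·(Q_w + Q_r) = Q_w·C_e + Q_r·C_b.
Rearranging, Q_w = Q_r·(C_std − C_b)/(C_e − C_std) = 53.6·(6.5 − 1.34) / (25.1 − 6.5) = 14.87 m³/s.
= 1285 ML/d.

1280 ML/d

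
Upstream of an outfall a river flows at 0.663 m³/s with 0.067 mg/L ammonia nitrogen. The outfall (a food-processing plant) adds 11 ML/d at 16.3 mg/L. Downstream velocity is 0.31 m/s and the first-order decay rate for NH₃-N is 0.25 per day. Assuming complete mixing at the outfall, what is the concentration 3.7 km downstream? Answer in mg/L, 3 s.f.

2.59 mg/L

11 ML/d = 0.1273 m³/s.
After complete mixing, C₀ = (0.1273·16.3 + 0.663·0.067) / 0.7903 = 2.682 mg/L.
Travel time t = 3700 m / 0.31 m/s = 1.194e+04 s = 0.1381 d.
C = 2.682·exp(−0.25·0.1381) = 2.682·0.9661 = 2.591 mg/L.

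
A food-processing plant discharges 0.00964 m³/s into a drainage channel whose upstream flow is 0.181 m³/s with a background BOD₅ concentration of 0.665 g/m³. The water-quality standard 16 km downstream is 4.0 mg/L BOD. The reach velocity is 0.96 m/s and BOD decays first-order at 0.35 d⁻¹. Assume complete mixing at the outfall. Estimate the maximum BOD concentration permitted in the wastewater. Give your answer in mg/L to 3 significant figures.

Travel time to the compliance point: t = 1.6e+04/0.96 = 1.667e+04 s = 0.1929 d; decay factor exp(−0.35·0.1929) = 0.9347.
So the concentration just after mixing may be at most 4/0.9347 = 4.279 mg/L.
Mass balance: 4.279·0.1906 = 0.00964·Cₑ + 0.181·0.665.
Cₑ = (0.8158 − 0.1204) / 0.00964 = 72.14 mg/L.

72.1 mg/L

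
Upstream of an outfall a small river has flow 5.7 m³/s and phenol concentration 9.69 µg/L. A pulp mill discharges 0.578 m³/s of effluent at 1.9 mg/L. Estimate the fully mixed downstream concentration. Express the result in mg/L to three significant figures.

0.184 mg/L

9.69 µg/L = 0.00969 mg/L.
Conservation of mass across the mixing zone: C = (0.578·1.9 + 5.7·0.00969) / (0.578 + 5.7) = 1.153/6.278 = 0.1837 mg/L.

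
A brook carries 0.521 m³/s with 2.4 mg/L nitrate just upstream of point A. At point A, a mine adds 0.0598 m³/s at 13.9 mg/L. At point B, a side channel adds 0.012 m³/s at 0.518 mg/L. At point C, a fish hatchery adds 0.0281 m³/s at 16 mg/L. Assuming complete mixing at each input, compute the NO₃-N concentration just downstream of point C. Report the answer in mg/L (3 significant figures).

After input A: C = (0.521·2.4 + 0.0598·13.9) / 0.5808 = 3.584 mg/L.
After input B: C = (0.5808·3.584 + 0.012·0.518) / 0.5928 = 3.522 mg/L.
After input C: C = (0.5928·3.522 + 0.0281·16) / 0.6209 = 4.087 mg/L.

4.09 mg/L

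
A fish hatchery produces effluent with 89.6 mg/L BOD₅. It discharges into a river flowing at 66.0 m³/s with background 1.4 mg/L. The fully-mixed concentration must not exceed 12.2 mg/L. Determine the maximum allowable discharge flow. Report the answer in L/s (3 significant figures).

Mass balance at complete mixing: C_std·(Q_w + Q_r) = Q_w·C_e + Q_r·C_b.
Rearranging, Q_w = Q_r·(C_std − C_b)/(C_e − C_std) = 66.0·(12.2 − 1.4) / (89.6 − 12.2) = 9.209 m³/s.
= 9209 L/s.

9210 L/s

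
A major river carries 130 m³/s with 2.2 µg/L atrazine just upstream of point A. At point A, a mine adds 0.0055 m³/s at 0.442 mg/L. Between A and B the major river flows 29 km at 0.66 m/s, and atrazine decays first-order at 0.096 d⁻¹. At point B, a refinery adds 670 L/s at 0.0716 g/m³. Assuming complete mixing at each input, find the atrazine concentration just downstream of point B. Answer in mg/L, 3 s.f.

2.2 µg/L = 0.0022 mg/L.
After input A: C = (130·0.0022 + 0.0055·0.442) / 130 = 0.002219 mg/L.
Over the 29 km reach to input B (t = 4.394e+04 s = 0.5086 d), decay gives C = 0.002219·exp(−0.096·0.5086) = 0.002113 mg/L.
670 L/s = 0.67 m³/s.
After input B: C = (130·0.002113 + 0.67·0.0716) / 130.7 = 0.002469 mg/L.

0.00247 mg/L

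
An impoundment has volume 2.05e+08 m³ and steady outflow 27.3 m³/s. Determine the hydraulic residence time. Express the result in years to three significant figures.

0.238 yr

Q = 27.3 m³/s × 3.156e+07 s/yr = 8.615e+08 m³/yr.
Hydraulic residence time τ = V/Q = 2.05e+08/8.615e+08 = 0.238 yr.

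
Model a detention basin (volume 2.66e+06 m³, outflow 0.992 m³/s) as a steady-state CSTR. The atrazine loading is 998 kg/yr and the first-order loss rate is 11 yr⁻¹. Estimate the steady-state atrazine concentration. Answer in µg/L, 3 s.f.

Outflow Q = 0.992 m³/s × 3.156e+07 s/yr = 3.131e+07 m³/yr.
Steady-state CSTR mass balance: W = Q·C + k·V·C, so C = W/(Q + kV).
Q + kV = 3.131e+07 + 11·2.66e+06 = 6.057e+07 m³/yr.
C = 998/6.057e+07 = 1.648e-05 kg/m³ = 0.01648 mg/L = 16.48 µg/L.

16.5 µg/L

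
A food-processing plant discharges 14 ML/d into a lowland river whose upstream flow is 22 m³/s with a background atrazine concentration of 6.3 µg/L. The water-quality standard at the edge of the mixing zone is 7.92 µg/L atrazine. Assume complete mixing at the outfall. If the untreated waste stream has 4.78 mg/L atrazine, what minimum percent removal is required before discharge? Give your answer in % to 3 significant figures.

95.2 %

14 ML/d = 0.162 m³/s.
6.3 µg/L = 0.0063 mg/L.
7.92 µg/L = 0.00792 mg/L.
Mass balance: 0.00792·22.16 = 0.162·Cₑ + 22·0.0063.
Cₑ = (0.1755 − 0.1386) / 0.162 = 0.2279 mg/L.
Required removal = 1 − 0.2279/4.78 = 95.23 %.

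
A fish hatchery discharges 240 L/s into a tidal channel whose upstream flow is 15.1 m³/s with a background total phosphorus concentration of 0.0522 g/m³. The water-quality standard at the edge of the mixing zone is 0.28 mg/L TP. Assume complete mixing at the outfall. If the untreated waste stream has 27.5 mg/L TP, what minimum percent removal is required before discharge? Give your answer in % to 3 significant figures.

46.9 %

240 L/s = 0.24 m³/s.
Mass balance: 0.28·15.34 = 0.24·Cₑ + 15.1·0.0522.
Cₑ = (4.295 − 0.7882) / 0.24 = 14.61 mg/L.
Required removal = 1 − 14.61/27.5 = 46.86 %.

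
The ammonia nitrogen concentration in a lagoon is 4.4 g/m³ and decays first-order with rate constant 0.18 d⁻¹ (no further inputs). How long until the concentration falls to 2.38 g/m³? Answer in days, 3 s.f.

t = ln(C₀/C)/k = ln(4.4/2.38)/0.18 = 0.6145/0.18 = 3.414 d.

3.41 d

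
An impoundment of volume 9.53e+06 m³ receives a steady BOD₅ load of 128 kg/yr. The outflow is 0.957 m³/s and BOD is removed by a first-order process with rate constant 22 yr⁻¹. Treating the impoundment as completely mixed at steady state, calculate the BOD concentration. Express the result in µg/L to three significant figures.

0.534 µg/L

Outflow Q = 0.957 m³/s × 3.156e+07 s/yr = 3.02e+07 m³/yr.
Steady-state CSTR mass balance: W = Q·C + k·V·C, so C = W/(Q + kV).
Q + kV = 3.02e+07 + 22·9.53e+06 = 2.399e+08 m³/yr.
C = 128/2.399e+08 = 5.336e-07 kg/m³ = 0.0005336 mg/L = 0.5336 µg/L.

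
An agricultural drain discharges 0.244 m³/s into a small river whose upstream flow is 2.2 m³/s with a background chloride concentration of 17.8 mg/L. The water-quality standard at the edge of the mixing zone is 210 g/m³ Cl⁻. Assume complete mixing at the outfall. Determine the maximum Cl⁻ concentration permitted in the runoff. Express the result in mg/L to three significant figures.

1940 mg/L

Mass balance: 210·2.444 = 0.244·Cₑ + 2.2·17.8.
Cₑ = (513.2 − 39.16) / 0.244 = 1943 mg/L.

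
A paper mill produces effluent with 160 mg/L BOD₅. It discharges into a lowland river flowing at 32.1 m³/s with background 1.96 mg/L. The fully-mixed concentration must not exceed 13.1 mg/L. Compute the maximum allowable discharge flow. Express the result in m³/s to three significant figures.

2.43 m³/s

Mass balance at complete mixing: C_std·(Q_w + Q_r) = Q_w·C_e + Q_r·C_b.
Rearranging, Q_w = Q_r·(C_std − C_b)/(C_e − C_std) = 32.1·(13.1 − 1.96) / (160 − 13.1) = 2.434 m³/s.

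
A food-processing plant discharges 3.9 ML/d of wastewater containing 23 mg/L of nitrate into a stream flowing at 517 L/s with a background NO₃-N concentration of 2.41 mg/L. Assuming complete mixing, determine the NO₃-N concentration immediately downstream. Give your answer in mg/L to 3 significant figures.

3.9 ML/d = 0.04514 m³/s.
517 L/s = 0.517 m³/s.
Flow-weighted mixing gives C = (0.04514·23 + 0.517·2.41) / (0.04514 + 0.517) = 2.284/0.5621 = 4.063 mg/L.

4.06 mg/L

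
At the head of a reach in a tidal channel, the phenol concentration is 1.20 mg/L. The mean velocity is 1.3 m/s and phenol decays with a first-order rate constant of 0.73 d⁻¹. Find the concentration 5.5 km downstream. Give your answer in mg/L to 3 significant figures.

1.16 mg/L

Travel time t = 5.5 km / 1.3 m/s = 5500/1.3 = 4231 s = 0.04897 d.
First-order decay: C = 1.20·exp(−0.73·0.04897) = 1.20·0.9649 = 1.158 mg/L.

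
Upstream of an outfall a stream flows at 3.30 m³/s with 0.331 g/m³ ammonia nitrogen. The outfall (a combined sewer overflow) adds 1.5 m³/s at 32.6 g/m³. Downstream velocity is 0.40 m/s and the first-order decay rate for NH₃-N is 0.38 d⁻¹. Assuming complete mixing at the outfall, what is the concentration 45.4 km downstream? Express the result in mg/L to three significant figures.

After complete mixing, C₀ = (1.5·32.6 + 3.3·0.331) / 4.8 = 10.42 mg/L.
Travel time t = 4.54e+04 m / 0.40 m/s = 1.135e+05 s = 1.314 d.
C = 10.42·exp(−0.38·1.314) = 10.42·0.607 = 6.322 mg/L.

6.32 mg/L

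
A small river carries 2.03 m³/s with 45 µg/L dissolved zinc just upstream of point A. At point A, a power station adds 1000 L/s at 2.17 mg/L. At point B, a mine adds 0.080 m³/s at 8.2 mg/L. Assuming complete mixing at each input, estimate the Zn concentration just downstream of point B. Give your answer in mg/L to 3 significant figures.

0.938 mg/L

45 µg/L = 0.045 mg/L.
1000 L/s = 1 m³/s.
After input A: C = (2.03·0.045 + 1·2.17) / 3.03 = 0.7463 mg/L.
After input B: C = (3.03·0.7463 + 0.08·8.2) / 3.11 = 0.9381 mg/L.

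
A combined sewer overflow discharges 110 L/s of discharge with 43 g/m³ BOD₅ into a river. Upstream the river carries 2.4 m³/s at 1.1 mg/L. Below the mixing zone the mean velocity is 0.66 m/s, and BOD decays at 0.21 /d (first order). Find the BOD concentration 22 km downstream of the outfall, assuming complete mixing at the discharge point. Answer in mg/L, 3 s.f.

110 L/s = 0.11 m³/s.
After complete mixing, C₀ = (0.11·43 + 2.4·1.1) / 2.51 = 2.936 mg/L.
Travel time t = 2.2e+04 m / 0.66 m/s = 3.333e+04 s = 0.3858 d.
C = 2.936·exp(−0.21·0.3858) = 2.936·0.9222 = 2.708 mg/L.

2.71 mg/L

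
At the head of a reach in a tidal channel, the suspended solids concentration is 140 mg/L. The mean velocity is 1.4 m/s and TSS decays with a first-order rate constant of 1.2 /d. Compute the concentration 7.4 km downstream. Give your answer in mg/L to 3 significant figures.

Travel time t = 7.4 km / 1.4 m/s = 7400/1.4 = 5286 s = 0.06118 d.
First-order decay: C = 140·exp(−1.2·0.06118) = 140·0.9292 = 130.1 mg/L.

130 mg/L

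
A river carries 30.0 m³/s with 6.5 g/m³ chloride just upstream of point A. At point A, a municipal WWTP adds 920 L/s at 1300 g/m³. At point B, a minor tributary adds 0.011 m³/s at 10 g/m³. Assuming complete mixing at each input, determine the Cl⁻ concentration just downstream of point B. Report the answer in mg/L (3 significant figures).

45.0 mg/L

920 L/s = 0.92 m³/s.
After input A: C = (30·6.5 + 0.92·1300) / 30.92 = 44.99 mg/L.
After input B: C = (30.92·44.99 + 0.011·10) / 30.93 = 44.97 mg/L.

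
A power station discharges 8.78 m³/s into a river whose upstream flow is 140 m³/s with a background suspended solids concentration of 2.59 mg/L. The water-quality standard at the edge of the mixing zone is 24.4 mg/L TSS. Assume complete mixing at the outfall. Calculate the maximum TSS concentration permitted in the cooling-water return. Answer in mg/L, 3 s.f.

Mass balance: 24.4·148.8 = 8.78·Cₑ + 140·2.59.
Cₑ = (3630 − 362.6) / 8.78 = 372.2 mg/L.

372 mg/L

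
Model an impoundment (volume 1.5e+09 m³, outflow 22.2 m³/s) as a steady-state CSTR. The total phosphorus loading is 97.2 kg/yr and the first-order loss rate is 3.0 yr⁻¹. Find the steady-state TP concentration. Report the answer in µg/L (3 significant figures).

0.0187 µg/L

Outflow Q = 22.2 m³/s × 3.156e+07 s/yr = 7.006e+08 m³/yr.
Steady-state CSTR mass balance: W = Q·C + k·V·C, so C = W/(Q + kV).
Q + kV = 7.006e+08 + 3.0·1.5e+09 = 5.201e+09 m³/yr.
C = 97.2/5.201e+09 = 1.869e-08 kg/m³ = 1.869e-05 mg/L = 0.01869 µg/L.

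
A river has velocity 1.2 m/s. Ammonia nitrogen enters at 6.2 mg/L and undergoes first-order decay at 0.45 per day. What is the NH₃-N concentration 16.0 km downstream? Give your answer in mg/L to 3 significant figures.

Travel time t = 16.0 km / 1.2 m/s = 1.6e+04/1.2 = 1.333e+04 s = 0.1543 d.
First-order decay: C = 6.2·exp(−0.45·0.1543) = 6.2·0.9329 = 5.784 mg/L.

5.78 mg/L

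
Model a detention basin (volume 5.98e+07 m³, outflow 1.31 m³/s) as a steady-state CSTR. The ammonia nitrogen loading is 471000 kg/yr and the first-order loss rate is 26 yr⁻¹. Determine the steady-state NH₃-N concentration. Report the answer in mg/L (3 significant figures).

Outflow Q = 1.31 m³/s × 3.156e+07 s/yr = 4.134e+07 m³/yr.
Steady-state CSTR mass balance: W = Q·C + k·V·C, so C = W/(Q + kV).
Q + kV = 4.134e+07 + 26·5.98e+07 = 1.596e+09 m³/yr.
C = 471000/1.596e+09 = 0.0002951 kg/m³ = 0.2951 mg/L.

0.295 mg/L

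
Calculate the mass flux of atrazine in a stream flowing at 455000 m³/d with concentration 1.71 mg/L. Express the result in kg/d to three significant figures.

778 kg/d

455000 m³/d = 5.266 m³/s.
Mass flux = Q·C = 5.266 m³/s × 1.71 g/m³ = 9.005 g/s.
= 9.005 g/s × 86.4 = 778 kg/d.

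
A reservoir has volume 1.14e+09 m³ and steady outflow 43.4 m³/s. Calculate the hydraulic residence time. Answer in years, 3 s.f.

0.832 yr

Q = 43.4 m³/s × 3.156e+07 s/yr = 1.37e+09 m³/yr.
Hydraulic residence time τ = V/Q = 1.14e+09/1.37e+09 = 0.8324 yr.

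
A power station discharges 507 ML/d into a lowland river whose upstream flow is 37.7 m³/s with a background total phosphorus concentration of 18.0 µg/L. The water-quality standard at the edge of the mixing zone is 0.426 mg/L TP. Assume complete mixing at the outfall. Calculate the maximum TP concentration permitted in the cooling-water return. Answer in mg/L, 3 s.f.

3.05 mg/L

507 ML/d = 5.868 m³/s.
18.0 µg/L = 0.018 mg/L.
Mass balance: 0.426·43.57 = 5.868·Cₑ + 37.7·0.018.
Cₑ = (18.56 − 0.6786) / 5.868 = 3.047 mg/L.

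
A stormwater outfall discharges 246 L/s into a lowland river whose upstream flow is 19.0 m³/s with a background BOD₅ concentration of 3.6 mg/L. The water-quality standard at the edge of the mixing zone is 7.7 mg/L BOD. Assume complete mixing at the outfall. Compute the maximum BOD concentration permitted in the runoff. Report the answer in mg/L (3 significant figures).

246 L/s = 0.246 m³/s.
Mass balance: 7.7·19.25 = 0.246·Cₑ + 19·3.6.
Cₑ = (148.2 − 68.4) / 0.246 = 324.4 mg/L.

324 mg/L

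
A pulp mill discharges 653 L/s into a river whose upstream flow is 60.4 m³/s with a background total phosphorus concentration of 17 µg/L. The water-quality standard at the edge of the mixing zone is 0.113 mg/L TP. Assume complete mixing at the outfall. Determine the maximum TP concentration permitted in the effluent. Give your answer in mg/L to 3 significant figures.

653 L/s = 0.653 m³/s.
17 µg/L = 0.017 mg/L.
Mass balance: 0.113·61.05 = 0.653·Cₑ + 60.4·0.017.
Cₑ = (6.899 − 1.027) / 0.653 = 8.993 mg/L.

8.99 mg/L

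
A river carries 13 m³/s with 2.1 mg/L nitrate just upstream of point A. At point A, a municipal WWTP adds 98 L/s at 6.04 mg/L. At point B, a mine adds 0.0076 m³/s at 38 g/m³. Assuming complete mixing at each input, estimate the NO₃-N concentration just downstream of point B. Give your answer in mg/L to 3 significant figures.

98 L/s = 0.098 m³/s.
After input A: C = (13·2.1 + 0.098·6.04) / 13.1 = 2.129 mg/L.
After input B: C = (13.1·2.129 + 0.0076·38) / 13.11 = 2.15 mg/L.

2.15 mg/L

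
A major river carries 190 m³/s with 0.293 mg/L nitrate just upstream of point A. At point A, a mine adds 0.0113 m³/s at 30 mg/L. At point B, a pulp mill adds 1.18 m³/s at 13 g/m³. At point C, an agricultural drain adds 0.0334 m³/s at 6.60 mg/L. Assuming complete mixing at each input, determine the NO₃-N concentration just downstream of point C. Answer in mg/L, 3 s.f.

0.374 mg/L

After input A: C = (190·0.293 + 0.0113·30) / 190 = 0.2948 mg/L.
After input B: C = (190·0.2948 + 1.18·13) / 191.2 = 0.3732 mg/L.
After input C: C = (191.2·0.3732 + 0.0334·6.6) / 191.2 = 0.3743 mg/L.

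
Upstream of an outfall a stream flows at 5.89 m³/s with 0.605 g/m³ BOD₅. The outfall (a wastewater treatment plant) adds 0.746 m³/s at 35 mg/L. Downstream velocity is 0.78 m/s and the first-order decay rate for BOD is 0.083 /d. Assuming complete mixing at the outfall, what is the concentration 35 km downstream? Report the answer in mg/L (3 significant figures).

4.28 mg/L

After complete mixing, C₀ = (0.746·35 + 5.89·0.605) / 6.636 = 4.472 mg/L.
Travel time t = 3.5e+04 m / 0.78 m/s = 4.487e+04 s = 0.5193 d.
C = 4.472·exp(−0.083·0.5193) = 4.472·0.9578 = 4.283 mg/L.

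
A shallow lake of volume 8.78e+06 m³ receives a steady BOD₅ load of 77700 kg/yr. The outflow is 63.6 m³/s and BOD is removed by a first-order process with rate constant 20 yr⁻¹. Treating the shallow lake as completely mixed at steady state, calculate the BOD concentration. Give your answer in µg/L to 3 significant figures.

Outflow Q = 63.6 m³/s × 3.156e+07 s/yr = 2.007e+09 m³/yr.
Steady-state CSTR mass balance: W = Q·C + k·V·C, so C = W/(Q + kV).
Q + kV = 2.007e+09 + 20·8.78e+06 = 2.183e+09 m³/yr.
C = 77700/2.183e+09 = 3.56e-05 kg/m³ = 0.0356 mg/L = 35.6 µg/L.

35.6 µg/L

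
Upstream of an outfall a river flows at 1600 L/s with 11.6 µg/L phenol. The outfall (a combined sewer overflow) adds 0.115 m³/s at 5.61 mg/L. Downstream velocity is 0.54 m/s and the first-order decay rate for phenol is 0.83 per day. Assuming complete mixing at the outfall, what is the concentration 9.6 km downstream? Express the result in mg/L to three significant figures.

0.326 mg/L

1600 L/s = 1.6 m³/s.
11.6 µg/L = 0.0116 mg/L.
After complete mixing, C₀ = (0.115·5.61 + 1.6·0.0116) / 1.715 = 0.387 mg/L.
Travel time t = 9600 m / 0.54 m/s = 1.778e+04 s = 0.2058 d.
C = 0.387·exp(−0.83·0.2058) = 0.387·0.843 = 0.3262 mg/L.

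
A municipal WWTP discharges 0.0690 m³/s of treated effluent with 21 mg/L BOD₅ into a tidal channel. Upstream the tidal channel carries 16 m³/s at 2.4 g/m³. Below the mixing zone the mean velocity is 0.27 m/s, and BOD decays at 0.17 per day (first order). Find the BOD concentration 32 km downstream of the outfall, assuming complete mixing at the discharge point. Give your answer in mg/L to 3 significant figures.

1.96 mg/L

After complete mixing, C₀ = (0.069·21 + 16·2.4) / 16.07 = 2.48 mg/L.
Travel time t = 3.2e+04 m / 0.27 m/s = 1.185e+05 s = 1.372 d.
C = 2.48·exp(−0.17·1.372) = 2.48·0.792 = 1.964 mg/L.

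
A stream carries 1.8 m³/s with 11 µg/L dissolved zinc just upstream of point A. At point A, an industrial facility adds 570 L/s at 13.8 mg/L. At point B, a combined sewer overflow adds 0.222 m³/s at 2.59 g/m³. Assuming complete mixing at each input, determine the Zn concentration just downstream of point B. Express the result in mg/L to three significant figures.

3.26 mg/L

11 µg/L = 0.011 mg/L.
570 L/s = 0.57 m³/s.
After input A: C = (1.8·0.011 + 0.57·13.8) / 2.37 = 3.327 mg/L.
After input B: C = (2.37·3.327 + 0.222·2.59) / 2.592 = 3.264 mg/L.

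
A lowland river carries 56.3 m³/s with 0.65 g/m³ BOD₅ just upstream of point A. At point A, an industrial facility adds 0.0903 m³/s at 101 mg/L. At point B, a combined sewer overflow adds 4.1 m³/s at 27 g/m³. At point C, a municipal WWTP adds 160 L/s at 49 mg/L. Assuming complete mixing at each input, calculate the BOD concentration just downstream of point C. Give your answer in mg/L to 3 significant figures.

2.71 mg/L

After input A: C = (56.3·0.65 + 0.0903·101) / 56.39 = 0.8107 mg/L.
After input B: C = (56.39·0.8107 + 4.1·27) / 60.49 = 2.586 mg/L.
160 L/s = 0.16 m³/s.
After input C: C = (60.49·2.586 + 0.16·49) / 60.65 = 2.708 mg/L.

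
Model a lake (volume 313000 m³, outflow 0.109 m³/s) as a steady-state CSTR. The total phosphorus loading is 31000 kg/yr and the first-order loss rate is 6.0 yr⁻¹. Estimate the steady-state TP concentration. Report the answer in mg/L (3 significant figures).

Outflow Q = 0.109 m³/s × 3.156e+07 s/yr = 3.44e+06 m³/yr.
Steady-state CSTR mass balance: W = Q·C + k·V·C, so C = W/(Q + kV).
Q + kV = 3.44e+06 + 6.0·313000 = 5.318e+06 m³/yr.
C = 31000/5.318e+06 = 0.00583 kg/m³ = 5.83 mg/L.

5.83 mg/L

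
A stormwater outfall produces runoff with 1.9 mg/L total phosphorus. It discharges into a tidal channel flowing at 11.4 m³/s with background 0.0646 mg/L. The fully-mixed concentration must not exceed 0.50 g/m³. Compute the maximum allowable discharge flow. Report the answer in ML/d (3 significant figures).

306 ML/d

Mass balance at complete mixing: C_std·(Q_w + Q_r) = Q_w·C_e + Q_r·C_b.
Rearranging, Q_w = Q_r·(C_std − C_b)/(C_e − C_std) = 11.4·(0.5 − 0.0646) / (1.9 − 0.5) = 3.545 m³/s.
= 306.3 ML/d.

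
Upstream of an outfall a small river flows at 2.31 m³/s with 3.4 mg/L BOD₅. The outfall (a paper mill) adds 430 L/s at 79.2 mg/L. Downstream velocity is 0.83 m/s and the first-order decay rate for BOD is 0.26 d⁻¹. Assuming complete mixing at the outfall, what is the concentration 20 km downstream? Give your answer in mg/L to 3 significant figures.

14.2 mg/L

430 L/s = 0.43 m³/s.
After complete mixing, C₀ = (0.43·79.2 + 2.31·3.4) / 2.74 = 15.3 mg/L.
Travel time t = 2e+04 m / 0.83 m/s = 2.41e+04 s = 0.2789 d.
C = 15.3·exp(−0.26·0.2789) = 15.3·0.9301 = 14.23 mg/L.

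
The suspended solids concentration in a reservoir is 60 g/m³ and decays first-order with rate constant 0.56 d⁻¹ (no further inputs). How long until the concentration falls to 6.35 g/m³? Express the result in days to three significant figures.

4.01 d

t = ln(C₀/C)/k = ln(60/6.35)/0.56 = 2.246/0.56 = 4.011 d.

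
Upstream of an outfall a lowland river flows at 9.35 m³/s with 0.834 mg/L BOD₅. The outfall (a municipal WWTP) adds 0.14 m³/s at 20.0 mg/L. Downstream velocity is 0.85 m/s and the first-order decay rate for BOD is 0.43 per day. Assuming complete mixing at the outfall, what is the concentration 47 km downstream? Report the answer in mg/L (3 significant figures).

After complete mixing, C₀ = (0.14·20 + 9.35·0.834) / 9.49 = 1.117 mg/L.
Travel time t = 4.7e+04 m / 0.85 m/s = 5.529e+04 s = 0.64 d.
C = 1.117·exp(−0.43·0.64) = 1.117·0.7594 = 0.8481 mg/L.

0.848 mg/L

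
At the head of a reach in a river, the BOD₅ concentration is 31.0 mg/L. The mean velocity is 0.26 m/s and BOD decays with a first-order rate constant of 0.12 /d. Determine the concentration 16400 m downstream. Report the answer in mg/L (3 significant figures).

Travel time t = 16400 m / 0.26 m/s = 1.64e+04/0.26 = 6.308e+04 s = 0.7301 d.
First-order decay: C = 31.0·exp(−0.12·0.7301) = 31.0·0.9161 = 28.4 mg/L.

28.4 mg/L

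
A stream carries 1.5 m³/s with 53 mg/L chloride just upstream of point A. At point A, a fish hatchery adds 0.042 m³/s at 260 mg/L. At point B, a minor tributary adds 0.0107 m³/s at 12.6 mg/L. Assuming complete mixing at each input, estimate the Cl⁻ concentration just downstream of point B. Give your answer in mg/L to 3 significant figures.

58.3 mg/L

After input A: C = (1.5·53 + 0.042·260) / 1.542 = 58.64 mg/L.
After input B: C = (1.542·58.64 + 0.0107·12.6) / 1.553 = 58.32 mg/L.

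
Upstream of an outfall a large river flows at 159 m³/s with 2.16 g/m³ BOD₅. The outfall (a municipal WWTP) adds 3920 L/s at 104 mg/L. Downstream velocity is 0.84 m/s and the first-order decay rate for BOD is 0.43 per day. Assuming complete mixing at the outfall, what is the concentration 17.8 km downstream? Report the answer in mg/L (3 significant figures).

4.15 mg/L

3920 L/s = 3.92 m³/s.
After complete mixing, C₀ = (3.92·104 + 159·2.16) / 162.9 = 4.61 mg/L.
Travel time t = 1.78e+04 m / 0.84 m/s = 2.119e+04 s = 0.2453 d.
C = 4.61·exp(−0.43·0.2453) = 4.61·0.8999 = 4.149 mg/L.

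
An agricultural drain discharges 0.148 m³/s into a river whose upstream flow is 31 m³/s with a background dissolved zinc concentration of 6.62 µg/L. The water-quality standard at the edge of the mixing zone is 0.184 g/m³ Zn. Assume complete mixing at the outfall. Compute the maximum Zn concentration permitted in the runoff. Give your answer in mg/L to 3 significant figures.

37.3 mg/L

6.62 µg/L = 0.00662 mg/L.
Mass balance: 0.184·31.15 = 0.148·Cₑ + 31·0.00662.
Cₑ = (5.731 − 0.2052) / 0.148 = 37.34 mg/L.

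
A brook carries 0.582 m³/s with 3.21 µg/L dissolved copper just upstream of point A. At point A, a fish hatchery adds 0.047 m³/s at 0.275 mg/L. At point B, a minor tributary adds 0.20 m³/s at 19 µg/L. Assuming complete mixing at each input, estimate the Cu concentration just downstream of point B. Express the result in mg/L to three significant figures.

0.0224 mg/L

3.21 µg/L = 0.00321 mg/L.
After input A: C = (0.582·0.00321 + 0.047·0.275) / 0.629 = 0.02352 mg/L.
19 µg/L = 0.019 mg/L.
After input B: C = (0.629·0.02352 + 0.2·0.019) / 0.829 = 0.02243 mg/L.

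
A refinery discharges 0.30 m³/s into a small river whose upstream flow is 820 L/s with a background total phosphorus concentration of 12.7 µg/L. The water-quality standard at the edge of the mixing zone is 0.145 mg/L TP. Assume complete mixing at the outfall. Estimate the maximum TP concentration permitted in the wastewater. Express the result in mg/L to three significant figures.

0.507 mg/L

820 L/s = 0.82 m³/s.
12.7 µg/L = 0.0127 mg/L.
Mass balance: 0.145·1.12 = 0.3·Cₑ + 0.82·0.0127.
Cₑ = (0.1624 − 0.01041) / 0.3 = 0.5066 mg/L.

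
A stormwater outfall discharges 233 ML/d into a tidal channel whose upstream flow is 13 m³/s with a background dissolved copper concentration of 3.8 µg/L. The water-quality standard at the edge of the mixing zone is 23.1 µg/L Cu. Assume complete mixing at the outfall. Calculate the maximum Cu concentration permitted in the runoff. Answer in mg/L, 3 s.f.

0.116 mg/L

233 ML/d = 2.697 m³/s.
3.8 µg/L = 0.0038 mg/L.
23.1 µg/L = 0.0231 mg/L.
Mass balance: 0.0231·15.7 = 2.697·Cₑ + 13·0.0038.
Cₑ = (0.3626 − 0.0494) / 2.697 = 0.1161 mg/L.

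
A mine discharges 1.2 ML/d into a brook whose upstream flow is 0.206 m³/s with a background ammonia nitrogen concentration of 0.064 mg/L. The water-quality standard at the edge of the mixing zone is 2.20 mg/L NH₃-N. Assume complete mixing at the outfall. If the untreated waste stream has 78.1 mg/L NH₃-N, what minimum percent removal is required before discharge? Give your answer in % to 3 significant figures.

1.2 ML/d = 0.01389 m³/s.
Mass balance: 2.2·0.2199 = 0.01389·Cₑ + 0.206·0.064.
Cₑ = (0.4838 − 0.01318) / 0.01389 = 33.88 mg/L.
Required removal = 1 − 33.88/78.1 = 56.62 %.

56.6 %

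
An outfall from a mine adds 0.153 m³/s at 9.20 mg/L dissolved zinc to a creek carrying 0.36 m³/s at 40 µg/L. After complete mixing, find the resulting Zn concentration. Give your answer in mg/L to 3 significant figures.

2.77 mg/L

40 µg/L = 0.04 mg/L.
Conservation of mass across the mixing zone: C = (0.153·9.2 + 0.36·0.04) / (0.153 + 0.36) = 1.422/0.513 = 2.772 mg/L.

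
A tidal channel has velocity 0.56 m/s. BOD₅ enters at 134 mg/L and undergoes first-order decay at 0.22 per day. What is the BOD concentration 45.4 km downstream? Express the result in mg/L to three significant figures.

Travel time t = 45.4 km / 0.56 m/s = 4.54e+04/0.56 = 8.107e+04 s = 0.9383 d.
First-order decay: C = 134·exp(−0.22·0.9383) = 134·0.8135 = 109 mg/L.

109 mg/L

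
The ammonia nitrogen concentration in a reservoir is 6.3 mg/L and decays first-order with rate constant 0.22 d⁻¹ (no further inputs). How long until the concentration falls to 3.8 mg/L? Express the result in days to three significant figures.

t = ln(C₀/C)/k = ln(6.3/3.8)/0.22 = 0.5055/0.22 = 2.298 d.

2.30 d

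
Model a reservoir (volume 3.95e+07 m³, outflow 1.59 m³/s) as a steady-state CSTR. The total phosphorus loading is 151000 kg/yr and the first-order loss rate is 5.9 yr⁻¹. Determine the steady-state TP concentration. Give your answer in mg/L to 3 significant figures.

0.533 mg/L

Outflow Q = 1.59 m³/s × 3.156e+07 s/yr = 5.018e+07 m³/yr.
Steady-state CSTR mass balance: W = Q·C + k·V·C, so C = W/(Q + kV).
Q + kV = 5.018e+07 + 5.9·3.95e+07 = 2.832e+08 m³/yr.
C = 151000/2.832e+08 = 0.0005331 kg/m³ = 0.5331 mg/L.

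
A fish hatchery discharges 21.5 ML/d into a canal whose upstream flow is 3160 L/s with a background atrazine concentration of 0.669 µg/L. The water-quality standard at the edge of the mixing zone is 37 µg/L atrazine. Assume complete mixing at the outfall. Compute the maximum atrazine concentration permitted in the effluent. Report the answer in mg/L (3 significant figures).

21.5 ML/d = 0.2488 m³/s.
3160 L/s = 3.16 m³/s.
0.669 µg/L = 0.000669 mg/L.
37 µg/L = 0.037 mg/L.
Mass balance: 0.037·3.409 = 0.2488·Cₑ + 3.16·0.000669.
Cₑ = (0.1261 − 0.002114) / 0.2488 = 0.4984 mg/L.

0.498 mg/L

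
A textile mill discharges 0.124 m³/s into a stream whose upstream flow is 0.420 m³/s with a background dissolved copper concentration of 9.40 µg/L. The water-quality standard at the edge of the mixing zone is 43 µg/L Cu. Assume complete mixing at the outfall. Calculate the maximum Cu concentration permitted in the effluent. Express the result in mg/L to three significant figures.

9.40 µg/L = 0.0094 mg/L.
43 µg/L = 0.043 mg/L.
Mass balance: 0.043·0.544 = 0.124·Cₑ + 0.42·0.0094.
Cₑ = (0.02339 − 0.003948) / 0.124 = 0.1568 mg/L.

0.157 mg/L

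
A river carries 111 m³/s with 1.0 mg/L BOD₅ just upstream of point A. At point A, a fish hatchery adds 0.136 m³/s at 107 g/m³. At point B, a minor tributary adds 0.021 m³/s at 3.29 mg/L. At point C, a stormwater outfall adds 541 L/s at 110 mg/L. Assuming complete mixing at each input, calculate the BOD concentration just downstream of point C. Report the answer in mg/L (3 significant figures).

1.66 mg/L

After input A: C = (111·1 + 0.136·107) / 111.1 = 1.13 mg/L.
After input B: C = (111.1·1.13 + 0.021·3.29) / 111.2 = 1.13 mg/L.
541 L/s = 0.541 m³/s.
After input C: C = (111.2·1.13 + 0.541·110) / 111.7 = 1.657 mg/L.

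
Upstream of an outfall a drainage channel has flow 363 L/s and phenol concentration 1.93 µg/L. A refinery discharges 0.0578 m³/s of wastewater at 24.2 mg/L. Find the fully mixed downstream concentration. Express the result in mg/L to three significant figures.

3.33 mg/L

363 L/s = 0.363 m³/s.
1.93 µg/L = 0.00193 mg/L.
By mass balance at complete mixing, C = (0.0578·24.2 + 0.363·0.00193) / (0.0578 + 0.363) = 1.399/0.4208 = 3.326 mg/L.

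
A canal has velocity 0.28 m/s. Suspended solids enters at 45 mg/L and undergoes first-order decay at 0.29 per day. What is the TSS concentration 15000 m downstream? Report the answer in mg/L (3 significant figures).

Travel time t = 15000 m / 0.28 m/s = 1.5e+04/0.28 = 5.357e+04 s = 0.62 d.
First-order decay: C = 45·exp(−0.29·0.62) = 45·0.8354 = 37.59 mg/L.

37.6 mg/L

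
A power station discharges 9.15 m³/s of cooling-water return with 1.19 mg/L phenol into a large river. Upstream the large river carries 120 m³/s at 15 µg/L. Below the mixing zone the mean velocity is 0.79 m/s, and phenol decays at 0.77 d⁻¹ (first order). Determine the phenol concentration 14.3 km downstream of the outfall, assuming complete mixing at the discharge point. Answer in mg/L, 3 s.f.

15 µg/L = 0.015 mg/L.
After complete mixing, C₀ = (9.15·1.19 + 120·0.015) / 129.2 = 0.09825 mg/L.
Travel time t = 1.43e+04 m / 0.79 m/s = 1.81e+04 s = 0.2095 d.
C = 0.09825·exp(−0.77·0.2095) = 0.09825·0.851 = 0.08361 mg/L.

0.0836 mg/L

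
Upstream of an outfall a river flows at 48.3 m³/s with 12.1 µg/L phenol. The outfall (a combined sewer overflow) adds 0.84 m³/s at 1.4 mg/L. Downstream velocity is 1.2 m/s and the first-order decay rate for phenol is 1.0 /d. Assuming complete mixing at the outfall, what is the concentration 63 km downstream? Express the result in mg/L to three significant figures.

0.0195 mg/L

12.1 µg/L = 0.0121 mg/L.
After complete mixing, C₀ = (0.84·1.4 + 48.3·0.0121) / 49.14 = 0.03582 mg/L.
Travel time t = 6.3e+04 m / 1.2 m/s = 5.25e+04 s = 0.6076 d.
C = 0.03582·exp(−1.0·0.6076) = 0.03582·0.5446 = 0.01951 mg/L.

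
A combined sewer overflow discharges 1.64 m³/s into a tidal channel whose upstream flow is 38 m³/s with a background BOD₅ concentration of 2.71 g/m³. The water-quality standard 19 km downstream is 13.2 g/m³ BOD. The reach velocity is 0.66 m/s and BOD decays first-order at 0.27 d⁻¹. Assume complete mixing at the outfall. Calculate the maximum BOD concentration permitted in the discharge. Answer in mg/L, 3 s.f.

Travel time to the compliance point: t = 1.9e+04/0.66 = 2.879e+04 s = 0.3332 d; decay factor exp(−0.27·0.3332) = 0.914.
So the concentration just after mixing may be at most 13.2/0.914 = 14.44 mg/L.
Mass balance: 14.44·39.64 = 1.64·Cₑ + 38·2.71.
Cₑ = (572.5 − 103) / 1.64 = 286.3 mg/L.

286 mg/L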